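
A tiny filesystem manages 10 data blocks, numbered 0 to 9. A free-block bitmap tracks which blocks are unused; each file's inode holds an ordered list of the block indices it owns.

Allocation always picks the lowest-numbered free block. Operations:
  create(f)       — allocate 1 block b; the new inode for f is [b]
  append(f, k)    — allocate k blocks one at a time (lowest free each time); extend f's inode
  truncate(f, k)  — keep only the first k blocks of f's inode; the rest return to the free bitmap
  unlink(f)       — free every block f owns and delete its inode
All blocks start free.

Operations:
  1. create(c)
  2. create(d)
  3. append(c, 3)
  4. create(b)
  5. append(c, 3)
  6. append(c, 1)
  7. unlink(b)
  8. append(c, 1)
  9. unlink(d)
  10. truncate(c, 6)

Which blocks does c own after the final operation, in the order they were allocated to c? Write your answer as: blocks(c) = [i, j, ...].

after create(c) → c:[0]  free=[F.........]
after create(d) → c:[0], d:[1]  free=[FF........]
after append(c, 3) → c:[0, 2, 3, 4], d:[1]  free=[FFFFF.....]
after create(b) → b:[5], c:[0, 2, 3, 4], d:[1]  free=[FFFFFF....]
after append(c, 3) → b:[5], c:[0, 2, 3, 4, 6, 7, 8], d:[1]  free=[FFFFFFFFF.]
after append(c, 1) → b:[5], c:[0, 2, 3, 4, 6, 7, 8, 9], d:[1]  free=[FFFFFFFFFF]
after unlink(b) → c:[0, 2, 3, 4, 6, 7, 8, 9], d:[1]  free=[FFFFF.FFFF]
after append(c, 1) → c:[0, 2, 3, 4, 6, 7, 8, 9, 5], d:[1]  free=[FFFFFFFFFF]
after unlink(d) → c:[0, 2, 3, 4, 6, 7, 8, 9, 5]  free=[F.FFFFFFFF]
after truncate(c, 6) → c:[0, 2, 3, 4, 6, 7]  free=[F.FFF.FF..]

blocks(c) = [0, 2, 3, 4, 6, 7]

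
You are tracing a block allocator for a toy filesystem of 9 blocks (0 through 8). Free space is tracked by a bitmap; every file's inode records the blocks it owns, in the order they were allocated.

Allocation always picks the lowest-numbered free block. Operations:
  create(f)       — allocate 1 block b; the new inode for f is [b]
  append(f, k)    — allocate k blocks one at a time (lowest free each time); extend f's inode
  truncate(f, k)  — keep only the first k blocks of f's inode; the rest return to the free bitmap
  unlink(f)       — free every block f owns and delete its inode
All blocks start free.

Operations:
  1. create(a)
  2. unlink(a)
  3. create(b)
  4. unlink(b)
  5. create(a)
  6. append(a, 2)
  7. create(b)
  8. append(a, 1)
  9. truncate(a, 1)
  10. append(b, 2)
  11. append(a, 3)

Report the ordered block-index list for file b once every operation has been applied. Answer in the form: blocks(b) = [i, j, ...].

[1] create(a) — a=0 (map F........)
[2] unlink(a) —  (map .........)
[3] create(b) — b=0 (map F........)
[4] unlink(b) —  (map .........)
[5] create(a) — a=0 (map F........)
[6] append(a, 2) — a=0,1,2 (map FFF......)
[7] create(b) — a=0,1,2 b=3 (map FFFF.....)
[8] append(a, 1) — a=0,1,2,4 b=3 (map FFFFF....)
[9] truncate(a, 1) — a=0 b=3 (map F..F.....)
[10] append(b, 2) — a=0 b=3,1,2 (map FFFF.....)
[11] append(a, 3) — a=0,4,5,6 b=3,1,2 (map FFFFFFF..)

blocks(b) = [3, 1, 2]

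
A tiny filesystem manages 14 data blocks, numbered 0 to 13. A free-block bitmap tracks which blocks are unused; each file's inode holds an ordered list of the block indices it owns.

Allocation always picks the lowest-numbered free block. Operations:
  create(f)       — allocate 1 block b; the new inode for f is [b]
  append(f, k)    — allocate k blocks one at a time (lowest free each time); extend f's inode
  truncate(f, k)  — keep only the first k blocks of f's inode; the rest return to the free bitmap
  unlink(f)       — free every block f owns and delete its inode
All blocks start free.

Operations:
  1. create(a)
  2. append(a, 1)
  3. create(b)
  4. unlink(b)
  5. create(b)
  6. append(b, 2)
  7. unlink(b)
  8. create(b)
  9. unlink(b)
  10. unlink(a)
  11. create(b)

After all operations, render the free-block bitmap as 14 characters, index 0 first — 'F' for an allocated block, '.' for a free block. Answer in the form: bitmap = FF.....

bitmap = F.............

after create(a) → a:[0]  free=[F.............]
after append(a, 1) → a:[0, 1]  free=[FF............]
after create(b) → a:[0, 1], b:[2]  free=[FFF...........]
after unlink(b) → a:[0, 1]  free=[FF............]
after create(b) → a:[0, 1], b:[2]  free=[FFF...........]
after append(b, 2) → a:[0, 1], b:[2, 3, 4]  free=[FFFFF.........]
after unlink(b) → a:[0, 1]  free=[FF............]
after create(b) → a:[0, 1], b:[2]  free=[FFF...........]
after unlink(b) → a:[0, 1]  free=[FF............]
after unlink(a) →   free=[..............]
after create(b) → b:[0]  free=[F.............]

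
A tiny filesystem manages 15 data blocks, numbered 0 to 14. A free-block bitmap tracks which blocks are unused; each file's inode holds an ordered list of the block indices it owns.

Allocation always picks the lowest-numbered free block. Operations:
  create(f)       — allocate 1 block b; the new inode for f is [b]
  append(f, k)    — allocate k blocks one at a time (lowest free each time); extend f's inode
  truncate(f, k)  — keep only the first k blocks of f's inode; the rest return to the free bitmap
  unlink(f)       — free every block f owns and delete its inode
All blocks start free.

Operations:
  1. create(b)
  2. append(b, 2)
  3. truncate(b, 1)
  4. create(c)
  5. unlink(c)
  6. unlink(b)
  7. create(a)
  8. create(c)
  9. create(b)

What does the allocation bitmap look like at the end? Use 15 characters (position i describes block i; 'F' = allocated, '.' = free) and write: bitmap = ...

bitmap = FFF............

after create(b) → b:[0]  free=[F..............]
after append(b, 2) → b:[0, 1, 2]  free=[FFF............]
after truncate(b, 1) → b:[0]  free=[F..............]
after create(c) → b:[0], c:[1]  free=[FF.............]
after unlink(c) → b:[0]  free=[F..............]
after unlink(b) →   free=[...............]
after create(a) → a:[0]  free=[F..............]
after create(c) → a:[0], c:[1]  free=[FF.............]
after create(b) → a:[0], b:[2], c:[1]  free=[FFF............]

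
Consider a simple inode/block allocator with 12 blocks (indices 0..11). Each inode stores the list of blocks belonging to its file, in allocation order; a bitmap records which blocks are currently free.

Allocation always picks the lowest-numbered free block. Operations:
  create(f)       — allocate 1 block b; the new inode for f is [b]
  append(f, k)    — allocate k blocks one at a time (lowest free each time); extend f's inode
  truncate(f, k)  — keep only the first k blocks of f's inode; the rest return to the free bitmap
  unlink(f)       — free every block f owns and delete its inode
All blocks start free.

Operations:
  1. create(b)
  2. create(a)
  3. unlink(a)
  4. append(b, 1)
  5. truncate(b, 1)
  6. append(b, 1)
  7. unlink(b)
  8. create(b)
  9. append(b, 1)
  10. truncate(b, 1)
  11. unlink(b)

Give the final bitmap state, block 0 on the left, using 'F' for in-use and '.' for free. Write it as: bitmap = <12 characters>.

bitmap = ............

after create(b) → b:[0]  free=[F...........]
after create(a) → a:[1], b:[0]  free=[FF..........]
after unlink(a) → b:[0]  free=[F...........]
after append(b, 1) → b:[0, 1]  free=[FF..........]
after truncate(b, 1) → b:[0]  free=[F...........]
after append(b, 1) → b:[0, 1]  free=[FF..........]
after unlink(b) →   free=[............]
after create(b) → b:[0]  free=[F...........]
after append(b, 1) → b:[0, 1]  free=[FF..........]
after truncate(b, 1) → b:[0]  free=[F...........]
after unlink(b) →   free=[............]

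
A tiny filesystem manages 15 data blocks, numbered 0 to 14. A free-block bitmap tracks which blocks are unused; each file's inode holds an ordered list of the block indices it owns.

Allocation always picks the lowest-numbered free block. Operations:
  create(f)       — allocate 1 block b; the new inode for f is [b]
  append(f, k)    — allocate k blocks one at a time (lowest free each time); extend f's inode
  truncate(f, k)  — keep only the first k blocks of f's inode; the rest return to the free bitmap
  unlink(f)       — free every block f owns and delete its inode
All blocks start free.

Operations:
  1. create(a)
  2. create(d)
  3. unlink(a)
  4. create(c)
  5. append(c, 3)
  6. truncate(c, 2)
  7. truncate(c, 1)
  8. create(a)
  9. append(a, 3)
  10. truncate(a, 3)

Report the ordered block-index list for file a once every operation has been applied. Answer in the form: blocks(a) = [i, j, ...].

[1] create(a) — a=0 (map F..............)
[2] create(d) — a=0 d=1 (map FF.............)
[3] unlink(a) — d=1 (map .F.............)
[4] create(c) — c=0 d=1 (map FF.............)
[5] append(c, 3) — c=0,2,3,4 d=1 (map FFFFF..........)
[6] truncate(c, 2) — c=0,2 d=1 (map FFF............)
[7] truncate(c, 1) — c=0 d=1 (map FF.............)
[8] create(a) — a=2 c=0 d=1 (map FFF............)
[9] append(a, 3) — a=2,3,4,5 c=0 d=1 (map FFFFFF.........)
[10] truncate(a, 3) — a=2,3,4 c=0 d=1 (map FFFFF..........)

blocks(a) = [2, 3, 4]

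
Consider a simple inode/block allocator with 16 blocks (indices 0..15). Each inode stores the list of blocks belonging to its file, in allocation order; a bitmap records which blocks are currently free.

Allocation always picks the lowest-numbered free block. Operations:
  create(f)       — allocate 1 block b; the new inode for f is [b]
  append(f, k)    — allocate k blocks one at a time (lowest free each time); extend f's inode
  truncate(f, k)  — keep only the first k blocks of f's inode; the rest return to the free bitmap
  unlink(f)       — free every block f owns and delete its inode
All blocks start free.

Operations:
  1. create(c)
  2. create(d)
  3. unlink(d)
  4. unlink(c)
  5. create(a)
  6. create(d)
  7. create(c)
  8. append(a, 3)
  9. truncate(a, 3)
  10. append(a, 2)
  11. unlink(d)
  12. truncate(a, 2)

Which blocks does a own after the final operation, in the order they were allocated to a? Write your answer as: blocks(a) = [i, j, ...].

after create(c) → c:[0]  free=[F...............]
after create(d) → c:[0], d:[1]  free=[FF..............]
after unlink(d) → c:[0]  free=[F...............]
after unlink(c) →   free=[................]
after create(a) → a:[0]  free=[F...............]
after create(d) → a:[0], d:[1]  free=[FF..............]
after create(c) → a:[0], c:[2], d:[1]  free=[FFF.............]
after append(a, 3) → a:[0, 3, 4, 5], c:[2], d:[1]  free=[FFFFFF..........]
after truncate(a, 3) → a:[0, 3, 4], c:[2], d:[1]  free=[FFFFF...........]
after append(a, 2) → a:[0, 3, 4, 5, 6], c:[2], d:[1]  free=[FFFFFFF.........]
after unlink(d) → a:[0, 3, 4, 5, 6], c:[2]  free=[F.FFFFF.........]
after truncate(a, 2) → a:[0, 3], c:[2]  free=[F.FF............]

blocks(a) = [0, 3]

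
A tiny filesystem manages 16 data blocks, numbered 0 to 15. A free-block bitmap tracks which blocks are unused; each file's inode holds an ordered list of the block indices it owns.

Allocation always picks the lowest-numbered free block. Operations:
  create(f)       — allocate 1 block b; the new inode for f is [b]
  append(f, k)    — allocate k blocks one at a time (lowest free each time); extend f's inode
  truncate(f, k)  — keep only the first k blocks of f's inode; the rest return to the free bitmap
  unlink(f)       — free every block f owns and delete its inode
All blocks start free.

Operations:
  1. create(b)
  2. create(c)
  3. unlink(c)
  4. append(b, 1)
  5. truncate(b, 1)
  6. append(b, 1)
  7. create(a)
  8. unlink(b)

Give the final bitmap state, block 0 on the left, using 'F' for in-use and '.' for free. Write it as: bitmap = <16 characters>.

  1. create(b)  ⇒  F...............  {b→[0]}
  2. create(c)  ⇒  FF..............  {b→[0]; c→[1]}
  3. unlink(c)  ⇒  F...............  {b→[0]}
  4. append(b, 1)  ⇒  FF..............  {b→[0, 1]}
  5. truncate(b, 1)  ⇒  F...............  {b→[0]}
  6. append(b, 1)  ⇒  FF..............  {b→[0, 1]}
  7. create(a)  ⇒  FFF.............  {a→[2]; b→[0, 1]}
  8. unlink(b)  ⇒  ..F.............  {a→[2]}

bitmap = ..F.............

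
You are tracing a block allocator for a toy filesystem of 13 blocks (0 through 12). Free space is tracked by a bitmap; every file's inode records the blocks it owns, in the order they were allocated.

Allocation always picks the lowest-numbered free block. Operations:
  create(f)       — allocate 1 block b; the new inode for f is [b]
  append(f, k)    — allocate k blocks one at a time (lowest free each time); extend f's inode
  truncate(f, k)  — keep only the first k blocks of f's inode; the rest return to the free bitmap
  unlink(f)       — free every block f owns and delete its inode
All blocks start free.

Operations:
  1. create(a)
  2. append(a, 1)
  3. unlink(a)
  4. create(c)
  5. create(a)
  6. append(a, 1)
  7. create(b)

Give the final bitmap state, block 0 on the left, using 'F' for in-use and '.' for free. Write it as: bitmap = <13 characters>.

bitmap = FFFF.........

create(a): bitmap=F............ | a=[0]
append(a, 1): bitmap=FF........... | a=[0, 1]
unlink(a): bitmap=............. | 
create(c): bitmap=F............ | c=[0]
create(a): bitmap=FF........... | a=[1] c=[0]
append(a, 1): bitmap=FFF.......... | a=[1, 2] c=[0]
create(b): bitmap=FFFF......... | a=[1, 2] b=[3] c=[0]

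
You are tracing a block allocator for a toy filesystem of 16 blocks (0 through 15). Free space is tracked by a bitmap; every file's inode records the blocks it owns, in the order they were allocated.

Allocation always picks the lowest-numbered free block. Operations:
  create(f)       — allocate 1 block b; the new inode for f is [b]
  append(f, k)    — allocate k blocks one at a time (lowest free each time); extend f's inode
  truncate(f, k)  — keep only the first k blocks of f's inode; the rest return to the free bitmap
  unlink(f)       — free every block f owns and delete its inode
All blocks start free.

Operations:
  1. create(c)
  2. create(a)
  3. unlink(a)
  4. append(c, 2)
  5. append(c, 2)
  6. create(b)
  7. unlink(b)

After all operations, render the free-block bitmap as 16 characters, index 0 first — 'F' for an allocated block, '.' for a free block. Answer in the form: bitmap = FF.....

[1] create(c) — c=0 (map F...............)
[2] create(a) — a=1 c=0 (map FF..............)
[3] unlink(a) — c=0 (map F...............)
[4] append(c, 2) — c=0,1,2 (map FFF.............)
[5] append(c, 2) — c=0,1,2,3,4 (map FFFFF...........)
[6] create(b) — b=5 c=0,1,2,3,4 (map FFFFFF..........)
[7] unlink(b) — c=0,1,2,3,4 (map FFFFF...........)

bitmap = FFFFF...........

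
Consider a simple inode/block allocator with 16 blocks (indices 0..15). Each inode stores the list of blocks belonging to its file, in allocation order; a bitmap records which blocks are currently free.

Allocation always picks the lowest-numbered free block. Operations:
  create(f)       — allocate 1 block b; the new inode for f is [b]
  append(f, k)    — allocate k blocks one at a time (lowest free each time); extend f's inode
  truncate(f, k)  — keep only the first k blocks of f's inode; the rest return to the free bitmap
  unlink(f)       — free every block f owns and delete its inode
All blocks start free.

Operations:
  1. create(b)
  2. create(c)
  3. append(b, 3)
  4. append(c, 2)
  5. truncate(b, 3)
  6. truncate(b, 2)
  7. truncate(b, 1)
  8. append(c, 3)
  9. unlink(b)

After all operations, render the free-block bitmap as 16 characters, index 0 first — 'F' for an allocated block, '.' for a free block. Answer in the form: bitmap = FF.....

bitmap = .FFFFFF.........

  1. create(b)  ⇒  F...............  {b→[0]}
  2. create(c)  ⇒  FF..............  {b→[0]; c→[1]}
  3. append(b, 3)  ⇒  FFFFF...........  {b→[0, 2, 3, 4]; c→[1]}
  4. append(c, 2)  ⇒  FFFFFFF.........  {b→[0, 2, 3, 4]; c→[1, 5, 6]}
  5. truncate(b, 3)  ⇒  FFFF.FF.........  {b→[0, 2, 3]; c→[1, 5, 6]}
  6. truncate(b, 2)  ⇒  FFF..FF.........  {b→[0, 2]; c→[1, 5, 6]}
  7. truncate(b, 1)  ⇒  FF...FF.........  {b→[0]; c→[1, 5, 6]}
  8. append(c, 3)  ⇒  FFFFFFF.........  {b→[0]; c→[1, 5, 6, 2, 3, 4]}
  9. unlink(b)  ⇒  .FFFFFF.........  {c→[1, 5, 6, 2, 3, 4]}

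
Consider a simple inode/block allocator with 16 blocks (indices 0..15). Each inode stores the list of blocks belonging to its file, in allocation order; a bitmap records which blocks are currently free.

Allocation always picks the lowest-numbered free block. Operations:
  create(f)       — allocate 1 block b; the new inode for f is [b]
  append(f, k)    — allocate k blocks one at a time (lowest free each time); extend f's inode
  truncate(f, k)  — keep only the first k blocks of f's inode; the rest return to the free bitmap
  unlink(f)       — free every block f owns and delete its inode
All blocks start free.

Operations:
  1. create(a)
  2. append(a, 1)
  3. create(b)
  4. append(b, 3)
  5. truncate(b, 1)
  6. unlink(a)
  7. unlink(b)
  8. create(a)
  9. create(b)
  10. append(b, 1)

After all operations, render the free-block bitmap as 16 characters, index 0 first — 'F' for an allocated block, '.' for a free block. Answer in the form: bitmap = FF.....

bitmap = FFF.............

create(a): bitmap=F............... | a=[0]
append(a, 1): bitmap=FF.............. | a=[0, 1]
create(b): bitmap=FFF............. | a=[0, 1] b=[2]
append(b, 3): bitmap=FFFFFF.......... | a=[0, 1] b=[2, 3, 4, 5]
truncate(b, 1): bitmap=FFF............. | a=[0, 1] b=[2]
unlink(a): bitmap=..F............. | b=[2]
unlink(b): bitmap=................ | 
create(a): bitmap=F............... | a=[0]
create(b): bitmap=FF.............. | a=[0] b=[1]
append(b, 1): bitmap=FFF............. | a=[0] b=[1, 2]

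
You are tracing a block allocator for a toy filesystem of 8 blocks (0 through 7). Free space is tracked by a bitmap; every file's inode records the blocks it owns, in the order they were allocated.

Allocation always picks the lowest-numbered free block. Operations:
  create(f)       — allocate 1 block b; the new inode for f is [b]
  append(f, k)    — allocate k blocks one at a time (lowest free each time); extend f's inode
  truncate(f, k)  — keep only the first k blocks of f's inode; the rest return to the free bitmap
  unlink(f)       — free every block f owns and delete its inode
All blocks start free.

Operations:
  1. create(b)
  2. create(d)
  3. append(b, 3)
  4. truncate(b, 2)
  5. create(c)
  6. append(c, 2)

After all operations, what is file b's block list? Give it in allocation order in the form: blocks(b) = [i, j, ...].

blocks(b) = [0, 2]

create(b): bitmap=F....... | b=[0]
create(d): bitmap=FF...... | b=[0] d=[1]
append(b, 3): bitmap=FFFFF... | b=[0, 2, 3, 4] d=[1]
truncate(b, 2): bitmap=FFF..... | b=[0, 2] d=[1]
create(c): bitmap=FFFF.... | b=[0, 2] c=[3] d=[1]
append(c, 2): bitmap=FFFFFF.. | b=[0, 2] c=[3, 4, 5] d=[1]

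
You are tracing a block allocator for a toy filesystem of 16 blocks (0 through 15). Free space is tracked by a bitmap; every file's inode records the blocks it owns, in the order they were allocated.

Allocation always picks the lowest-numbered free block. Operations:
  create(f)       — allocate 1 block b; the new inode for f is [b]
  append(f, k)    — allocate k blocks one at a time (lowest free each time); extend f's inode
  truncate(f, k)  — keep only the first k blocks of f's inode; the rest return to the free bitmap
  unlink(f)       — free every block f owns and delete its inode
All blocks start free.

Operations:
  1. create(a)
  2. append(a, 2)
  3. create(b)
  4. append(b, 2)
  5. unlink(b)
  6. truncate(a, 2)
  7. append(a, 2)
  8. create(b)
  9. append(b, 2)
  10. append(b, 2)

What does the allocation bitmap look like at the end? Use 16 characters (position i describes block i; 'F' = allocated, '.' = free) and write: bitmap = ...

bitmap = FFFFFFFFF.......

after create(a) → a:[0]  free=[F...............]
after append(a, 2) → a:[0, 1, 2]  free=[FFF.............]
after create(b) → a:[0, 1, 2], b:[3]  free=[FFFF............]
after append(b, 2) → a:[0, 1, 2], b:[3, 4, 5]  free=[FFFFFF..........]
after unlink(b) → a:[0, 1, 2]  free=[FFF.............]
after truncate(a, 2) → a:[0, 1]  free=[FF..............]
after append(a, 2) → a:[0, 1, 2, 3]  free=[FFFF............]
after create(b) → a:[0, 1, 2, 3], b:[4]  free=[FFFFF...........]
after append(b, 2) → a:[0, 1, 2, 3], b:[4, 5, 6]  free=[FFFFFFF.........]
after append(b, 2) → a:[0, 1, 2, 3], b:[4, 5, 6, 7, 8]  free=[FFFFFFFFF.......]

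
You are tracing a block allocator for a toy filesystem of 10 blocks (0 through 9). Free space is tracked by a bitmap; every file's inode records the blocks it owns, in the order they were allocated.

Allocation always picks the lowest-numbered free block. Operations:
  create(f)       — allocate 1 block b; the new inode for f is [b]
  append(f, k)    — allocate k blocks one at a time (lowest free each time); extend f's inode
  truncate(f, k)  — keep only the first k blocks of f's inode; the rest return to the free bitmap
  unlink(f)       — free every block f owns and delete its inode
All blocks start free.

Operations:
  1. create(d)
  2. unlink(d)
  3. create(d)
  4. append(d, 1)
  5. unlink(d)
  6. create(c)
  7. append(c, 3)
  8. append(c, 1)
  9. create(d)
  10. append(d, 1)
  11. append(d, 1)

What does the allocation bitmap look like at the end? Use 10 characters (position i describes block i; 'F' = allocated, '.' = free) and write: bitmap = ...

bitmap = FFFFFFFF..

create(d): bitmap=F......... | d=[0]
unlink(d): bitmap=.......... | 
create(d): bitmap=F......... | d=[0]
append(d, 1): bitmap=FF........ | d=[0, 1]
unlink(d): bitmap=.......... | 
create(c): bitmap=F......... | c=[0]
append(c, 3): bitmap=FFFF...... | c=[0, 1, 2, 3]
append(c, 1): bitmap=FFFFF..... | c=[0, 1, 2, 3, 4]
create(d): bitmap=FFFFFF.... | c=[0, 1, 2, 3, 4] d=[5]
append(d, 1): bitmap=FFFFFFF... | c=[0, 1, 2, 3, 4] d=[5, 6]
append(d, 1): bitmap=FFFFFFFF.. | c=[0, 1, 2, 3, 4] d=[5, 6, 7]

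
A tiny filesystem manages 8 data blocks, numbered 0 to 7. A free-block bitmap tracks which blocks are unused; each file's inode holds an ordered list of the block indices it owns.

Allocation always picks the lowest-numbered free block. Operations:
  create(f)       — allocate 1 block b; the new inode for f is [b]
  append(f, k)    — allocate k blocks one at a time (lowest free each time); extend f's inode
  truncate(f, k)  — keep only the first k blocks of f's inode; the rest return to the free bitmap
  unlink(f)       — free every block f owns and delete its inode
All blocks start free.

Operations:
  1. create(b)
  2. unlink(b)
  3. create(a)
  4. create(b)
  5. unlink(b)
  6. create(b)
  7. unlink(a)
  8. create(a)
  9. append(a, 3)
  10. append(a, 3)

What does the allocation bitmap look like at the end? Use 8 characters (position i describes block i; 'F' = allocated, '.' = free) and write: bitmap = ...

bitmap = FFFFFFFF

after create(b) → b:[0]  free=[F.......]
after unlink(b) →   free=[........]
after create(a) → a:[0]  free=[F.......]
after create(b) → a:[0], b:[1]  free=[FF......]
after unlink(b) → a:[0]  free=[F.......]
after create(b) → a:[0], b:[1]  free=[FF......]
after unlink(a) → b:[1]  free=[.F......]
after create(a) → a:[0], b:[1]  free=[FF......]
after append(a, 3) → a:[0, 2, 3, 4], b:[1]  free=[FFFFF...]
after append(a, 3) → a:[0, 2, 3, 4, 5, 6, 7], b:[1]  free=[FFFFFFFF]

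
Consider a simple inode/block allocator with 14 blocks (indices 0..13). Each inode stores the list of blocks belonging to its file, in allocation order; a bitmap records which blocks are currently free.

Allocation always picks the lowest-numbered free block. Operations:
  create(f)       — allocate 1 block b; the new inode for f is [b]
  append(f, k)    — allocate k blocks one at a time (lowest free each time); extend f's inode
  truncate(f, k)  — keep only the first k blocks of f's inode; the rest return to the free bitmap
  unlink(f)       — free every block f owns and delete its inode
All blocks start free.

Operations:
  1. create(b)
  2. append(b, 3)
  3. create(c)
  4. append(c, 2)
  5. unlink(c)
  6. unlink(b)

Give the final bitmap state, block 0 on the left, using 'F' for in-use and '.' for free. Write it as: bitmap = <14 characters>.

[1] create(b) — b=0 (map F.............)
[2] append(b, 3) — b=0,1,2,3 (map FFFF..........)
[3] create(c) — b=0,1,2,3 c=4 (map FFFFF.........)
[4] append(c, 2) — b=0,1,2,3 c=4,5,6 (map FFFFFFF.......)
[5] unlink(c) — b=0,1,2,3 (map FFFF..........)
[6] unlink(b) —  (map ..............)

bitmap = ..............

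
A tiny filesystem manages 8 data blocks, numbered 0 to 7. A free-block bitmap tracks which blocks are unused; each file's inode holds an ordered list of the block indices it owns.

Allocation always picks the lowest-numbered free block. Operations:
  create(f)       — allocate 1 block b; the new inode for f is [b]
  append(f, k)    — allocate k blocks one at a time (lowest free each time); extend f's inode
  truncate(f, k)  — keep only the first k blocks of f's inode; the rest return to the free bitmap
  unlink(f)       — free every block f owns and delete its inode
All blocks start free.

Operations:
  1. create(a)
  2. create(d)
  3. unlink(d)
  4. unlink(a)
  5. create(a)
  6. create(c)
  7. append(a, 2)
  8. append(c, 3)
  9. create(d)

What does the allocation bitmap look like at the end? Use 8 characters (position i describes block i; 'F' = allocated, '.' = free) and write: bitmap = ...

create(a): bitmap=F....... | a=[0]
create(d): bitmap=FF...... | a=[0] d=[1]
unlink(d): bitmap=F....... | a=[0]
unlink(a): bitmap=........ | 
create(a): bitmap=F....... | a=[0]
create(c): bitmap=FF...... | a=[0] c=[1]
append(a, 2): bitmap=FFFF.... | a=[0, 2, 3] c=[1]
append(c, 3): bitmap=FFFFFFF. | a=[0, 2, 3] c=[1, 4, 5, 6]
create(d): bitmap=FFFFFFFF | a=[0, 2, 3] c=[1, 4, 5, 6] d=[7]

bitmap = FFFFFFFF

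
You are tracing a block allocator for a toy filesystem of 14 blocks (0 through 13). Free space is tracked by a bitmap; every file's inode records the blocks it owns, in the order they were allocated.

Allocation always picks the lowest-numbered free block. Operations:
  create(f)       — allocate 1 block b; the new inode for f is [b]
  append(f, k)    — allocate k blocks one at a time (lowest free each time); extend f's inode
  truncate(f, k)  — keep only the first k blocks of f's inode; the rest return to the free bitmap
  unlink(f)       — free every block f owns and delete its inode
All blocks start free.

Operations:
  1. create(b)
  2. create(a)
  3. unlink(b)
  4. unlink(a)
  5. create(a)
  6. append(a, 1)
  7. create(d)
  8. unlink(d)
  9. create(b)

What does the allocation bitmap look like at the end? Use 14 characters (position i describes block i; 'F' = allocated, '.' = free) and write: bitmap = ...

create(b): bitmap=F............. | b=[0]
create(a): bitmap=FF............ | a=[1] b=[0]
unlink(b): bitmap=.F............ | a=[1]
unlink(a): bitmap=.............. | 
create(a): bitmap=F............. | a=[0]
append(a, 1): bitmap=FF............ | a=[0, 1]
create(d): bitmap=FFF........... | a=[0, 1] d=[2]
unlink(d): bitmap=FF............ | a=[0, 1]
create(b): bitmap=FFF........... | a=[0, 1] b=[2]

bitmap = FFF...........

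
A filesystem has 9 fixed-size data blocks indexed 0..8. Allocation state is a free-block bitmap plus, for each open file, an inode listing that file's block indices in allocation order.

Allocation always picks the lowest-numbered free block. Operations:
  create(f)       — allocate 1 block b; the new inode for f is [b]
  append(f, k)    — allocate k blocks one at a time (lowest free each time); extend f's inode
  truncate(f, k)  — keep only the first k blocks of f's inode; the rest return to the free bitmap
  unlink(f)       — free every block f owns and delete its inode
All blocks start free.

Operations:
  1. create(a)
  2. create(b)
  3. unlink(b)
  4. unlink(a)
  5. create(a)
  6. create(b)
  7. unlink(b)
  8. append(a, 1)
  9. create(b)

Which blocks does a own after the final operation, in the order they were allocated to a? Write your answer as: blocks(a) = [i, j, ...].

blocks(a) = [0, 1]

create(a): bitmap=F........ | a=[0]
create(b): bitmap=FF....... | a=[0] b=[1]
unlink(b): bitmap=F........ | a=[0]
unlink(a): bitmap=......... | 
create(a): bitmap=F........ | a=[0]
create(b): bitmap=FF....... | a=[0] b=[1]
unlink(b): bitmap=F........ | a=[0]
append(a, 1): bitmap=FF....... | a=[0, 1]
create(b): bitmap=FFF...... | a=[0, 1] b=[2]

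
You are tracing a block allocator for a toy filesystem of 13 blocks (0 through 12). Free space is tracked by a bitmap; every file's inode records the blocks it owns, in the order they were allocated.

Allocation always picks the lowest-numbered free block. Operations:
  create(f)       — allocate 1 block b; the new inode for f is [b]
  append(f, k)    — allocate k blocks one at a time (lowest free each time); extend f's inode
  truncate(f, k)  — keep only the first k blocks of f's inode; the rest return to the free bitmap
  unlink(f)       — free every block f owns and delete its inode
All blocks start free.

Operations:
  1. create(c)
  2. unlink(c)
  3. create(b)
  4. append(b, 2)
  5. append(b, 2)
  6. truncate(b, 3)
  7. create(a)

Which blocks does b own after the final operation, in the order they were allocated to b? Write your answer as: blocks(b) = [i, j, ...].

  1. create(c)  ⇒  F............  {c→[0]}
  2. unlink(c)  ⇒  .............  {}
  3. create(b)  ⇒  F............  {b→[0]}
  4. append(b, 2)  ⇒  FFF..........  {b→[0, 1, 2]}
  5. append(b, 2)  ⇒  FFFFF........  {b→[0, 1, 2, 3, 4]}
  6. truncate(b, 3)  ⇒  FFF..........  {b→[0, 1, 2]}
  7. create(a)  ⇒  FFFF.........  {a→[3]; b→[0, 1, 2]}

blocks(b) = [0, 1, 2]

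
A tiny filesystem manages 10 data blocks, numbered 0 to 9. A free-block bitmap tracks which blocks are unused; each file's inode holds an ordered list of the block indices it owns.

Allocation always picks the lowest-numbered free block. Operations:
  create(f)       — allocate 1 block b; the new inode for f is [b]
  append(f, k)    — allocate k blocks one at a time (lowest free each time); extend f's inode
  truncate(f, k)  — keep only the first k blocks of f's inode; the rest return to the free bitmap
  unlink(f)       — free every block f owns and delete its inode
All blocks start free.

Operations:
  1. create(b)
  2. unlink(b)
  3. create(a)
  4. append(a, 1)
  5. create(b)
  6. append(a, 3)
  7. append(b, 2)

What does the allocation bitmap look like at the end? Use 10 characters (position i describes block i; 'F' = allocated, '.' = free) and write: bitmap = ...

after create(b) → b:[0]  free=[F.........]
after unlink(b) →   free=[..........]
after create(a) → a:[0]  free=[F.........]
after append(a, 1) → a:[0, 1]  free=[FF........]
after create(b) → a:[0, 1], b:[2]  free=[FFF.......]
after append(a, 3) → a:[0, 1, 3, 4, 5], b:[2]  free=[FFFFFF....]
after append(b, 2) → a:[0, 1, 3, 4, 5], b:[2, 6, 7]  free=[FFFFFFFF..]

bitmap = FFFFFFFF..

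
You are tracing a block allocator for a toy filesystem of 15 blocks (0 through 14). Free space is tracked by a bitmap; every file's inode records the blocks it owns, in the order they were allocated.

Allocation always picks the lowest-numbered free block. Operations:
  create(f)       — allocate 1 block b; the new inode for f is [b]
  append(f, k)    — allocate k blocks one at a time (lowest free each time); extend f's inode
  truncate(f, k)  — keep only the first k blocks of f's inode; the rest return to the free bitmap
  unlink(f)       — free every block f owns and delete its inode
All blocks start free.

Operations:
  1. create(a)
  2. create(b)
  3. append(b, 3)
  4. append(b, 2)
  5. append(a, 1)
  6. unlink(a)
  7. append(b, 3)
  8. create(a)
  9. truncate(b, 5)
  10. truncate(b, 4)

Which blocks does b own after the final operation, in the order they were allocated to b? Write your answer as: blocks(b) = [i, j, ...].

after create(a) → a:[0]  free=[F..............]
after create(b) → a:[0], b:[1]  free=[FF.............]
after append(b, 3) → a:[0], b:[1, 2, 3, 4]  free=[FFFFF..........]
after append(b, 2) → a:[0], b:[1, 2, 3, 4, 5, 6]  free=[FFFFFFF........]
after append(a, 1) → a:[0, 7], b:[1, 2, 3, 4, 5, 6]  free=[FFFFFFFF.......]
after unlink(a) → b:[1, 2, 3, 4, 5, 6]  free=[.FFFFFF........]
after append(b, 3) → b:[1, 2, 3, 4, 5, 6, 0, 7, 8]  free=[FFFFFFFFF......]
after create(a) → a:[9], b:[1, 2, 3, 4, 5, 6, 0, 7, 8]  free=[FFFFFFFFFF.....]
after truncate(b, 5) → a:[9], b:[1, 2, 3, 4, 5]  free=[.FFFFF...F.....]
after truncate(b, 4) → a:[9], b:[1, 2, 3, 4]  free=[.FFFF....F.....]

blocks(b) = [1, 2, 3, 4]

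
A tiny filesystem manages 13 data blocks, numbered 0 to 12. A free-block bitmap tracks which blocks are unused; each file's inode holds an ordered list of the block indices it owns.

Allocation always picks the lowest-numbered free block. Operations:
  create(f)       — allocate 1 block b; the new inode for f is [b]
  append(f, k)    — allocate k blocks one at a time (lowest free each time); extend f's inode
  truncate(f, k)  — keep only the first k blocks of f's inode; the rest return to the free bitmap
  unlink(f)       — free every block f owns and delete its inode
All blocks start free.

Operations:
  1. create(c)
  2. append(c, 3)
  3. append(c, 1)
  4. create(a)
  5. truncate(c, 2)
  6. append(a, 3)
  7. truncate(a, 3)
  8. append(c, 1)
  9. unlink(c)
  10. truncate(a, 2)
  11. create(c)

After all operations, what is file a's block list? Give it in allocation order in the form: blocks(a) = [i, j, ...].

blocks(a) = [5, 2]

  1. create(c)  ⇒  F............  {c→[0]}
  2. append(c, 3)  ⇒  FFFF.........  {c→[0, 1, 2, 3]}
  3. append(c, 1)  ⇒  FFFFF........  {c→[0, 1, 2, 3, 4]}
  4. create(a)  ⇒  FFFFFF.......  {a→[5]; c→[0, 1, 2, 3, 4]}
  5. truncate(c, 2)  ⇒  FF...F.......  {a→[5]; c→[0, 1]}
  6. append(a, 3)  ⇒  FFFFFF.......  {a→[5, 2, 3, 4]; c→[0, 1]}
  7. truncate(a, 3)  ⇒  FFFF.F.......  {a→[5, 2, 3]; c→[0, 1]}
  8. append(c, 1)  ⇒  FFFFFF.......  {a→[5, 2, 3]; c→[0, 1, 4]}
  9. unlink(c)  ⇒  ..FF.F.......  {a→[5, 2, 3]}
  10. truncate(a, 2)  ⇒  ..F..F.......  {a→[5, 2]}
  11. create(c)  ⇒  F.F..F.......  {a→[5, 2]; c→[0]}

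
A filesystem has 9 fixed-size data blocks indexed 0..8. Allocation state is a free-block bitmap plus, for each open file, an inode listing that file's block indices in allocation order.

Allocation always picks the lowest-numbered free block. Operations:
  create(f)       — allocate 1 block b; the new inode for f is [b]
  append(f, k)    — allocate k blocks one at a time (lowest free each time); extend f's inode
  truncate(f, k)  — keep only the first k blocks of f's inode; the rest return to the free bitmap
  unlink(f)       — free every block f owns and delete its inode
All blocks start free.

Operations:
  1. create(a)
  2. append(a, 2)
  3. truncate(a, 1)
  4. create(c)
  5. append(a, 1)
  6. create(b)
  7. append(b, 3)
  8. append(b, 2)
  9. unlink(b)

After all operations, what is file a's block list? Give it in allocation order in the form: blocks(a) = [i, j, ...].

[1] create(a) — a=0 (map F........)
[2] append(a, 2) — a=0,1,2 (map FFF......)
[3] truncate(a, 1) — a=0 (map F........)
[4] create(c) — a=0 c=1 (map FF.......)
[5] append(a, 1) — a=0,2 c=1 (map FFF......)
[6] create(b) — a=0,2 b=3 c=1 (map FFFF.....)
[7] append(b, 3) — a=0,2 b=3,4,5,6 c=1 (map FFFFFFF..)
[8] append(b, 2) — a=0,2 b=3,4,5,6,7,8 c=1 (map FFFFFFFFF)
[9] unlink(b) — a=0,2 c=1 (map FFF......)

blocks(a) = [0, 2]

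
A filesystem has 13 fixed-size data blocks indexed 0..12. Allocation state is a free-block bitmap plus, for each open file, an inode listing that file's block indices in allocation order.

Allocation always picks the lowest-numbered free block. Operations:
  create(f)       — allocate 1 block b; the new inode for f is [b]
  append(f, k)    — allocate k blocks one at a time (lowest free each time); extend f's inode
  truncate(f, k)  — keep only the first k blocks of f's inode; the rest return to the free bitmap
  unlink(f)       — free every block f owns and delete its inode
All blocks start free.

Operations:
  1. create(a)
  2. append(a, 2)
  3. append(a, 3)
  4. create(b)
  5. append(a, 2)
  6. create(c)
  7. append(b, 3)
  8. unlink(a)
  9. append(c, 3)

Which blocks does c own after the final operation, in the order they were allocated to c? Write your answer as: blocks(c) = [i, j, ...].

blocks(c) = [9, 0, 1, 2]

[1] create(a) — a=0 (map F............)
[2] append(a, 2) — a=0,1,2 (map FFF..........)
[3] append(a, 3) — a=0,1,2,3,4,5 (map FFFFFF.......)
[4] create(b) — a=0,1,2,3,4,5 b=6 (map FFFFFFF......)
[5] append(a, 2) — a=0,1,2,3,4,5,7,8 b=6 (map FFFFFFFFF....)
[6] create(c) — a=0,1,2,3,4,5,7,8 b=6 c=9 (map FFFFFFFFFF...)
[7] append(b, 3) — a=0,1,2,3,4,5,7,8 b=6,10,11,12 c=9 (map FFFFFFFFFFFFF)
[8] unlink(a) — b=6,10,11,12 c=9 (map ......F..FFFF)
[9] append(c, 3) — b=6,10,11,12 c=9,0,1,2 (map FFF...F..FFFF)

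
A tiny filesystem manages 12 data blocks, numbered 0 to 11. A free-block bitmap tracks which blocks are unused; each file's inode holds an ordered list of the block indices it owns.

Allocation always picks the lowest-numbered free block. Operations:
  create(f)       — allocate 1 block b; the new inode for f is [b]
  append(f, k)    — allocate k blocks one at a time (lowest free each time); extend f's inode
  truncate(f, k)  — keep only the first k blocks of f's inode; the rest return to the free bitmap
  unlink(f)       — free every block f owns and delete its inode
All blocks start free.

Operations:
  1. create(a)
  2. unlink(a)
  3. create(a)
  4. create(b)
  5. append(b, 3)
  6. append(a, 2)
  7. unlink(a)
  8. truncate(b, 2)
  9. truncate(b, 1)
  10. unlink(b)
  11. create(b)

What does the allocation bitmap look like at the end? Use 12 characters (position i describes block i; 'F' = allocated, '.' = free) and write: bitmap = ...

bitmap = F...........

after create(a) → a:[0]  free=[F...........]
after unlink(a) →   free=[............]
after create(a) → a:[0]  free=[F...........]
after create(b) → a:[0], b:[1]  free=[FF..........]
after append(b, 3) → a:[0], b:[1, 2, 3, 4]  free=[FFFFF.......]
after append(a, 2) → a:[0, 5, 6], b:[1, 2, 3, 4]  free=[FFFFFFF.....]
after unlink(a) → b:[1, 2, 3, 4]  free=[.FFFF.......]
after truncate(b, 2) → b:[1, 2]  free=[.FF.........]
after truncate(b, 1) → b:[1]  free=[.F..........]
after unlink(b) →   free=[............]
after create(b) → b:[0]  free=[F...........]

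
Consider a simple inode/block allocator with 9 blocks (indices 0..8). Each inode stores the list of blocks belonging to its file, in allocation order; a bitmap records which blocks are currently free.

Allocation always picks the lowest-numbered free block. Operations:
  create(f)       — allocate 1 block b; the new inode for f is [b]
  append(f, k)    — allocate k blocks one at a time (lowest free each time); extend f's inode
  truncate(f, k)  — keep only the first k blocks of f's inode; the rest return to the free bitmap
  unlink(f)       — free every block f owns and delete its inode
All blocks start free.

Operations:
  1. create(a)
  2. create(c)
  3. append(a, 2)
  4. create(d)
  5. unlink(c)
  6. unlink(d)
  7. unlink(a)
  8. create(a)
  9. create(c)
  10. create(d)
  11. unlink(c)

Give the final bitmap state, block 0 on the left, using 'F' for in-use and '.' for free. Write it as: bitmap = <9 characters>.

bitmap = F.F......

  1. create(a)  ⇒  F........  {a→[0]}
  2. create(c)  ⇒  FF.......  {a→[0]; c→[1]}
  3. append(a, 2)  ⇒  FFFF.....  {a→[0, 2, 3]; c→[1]}
  4. create(d)  ⇒  FFFFF....  {a→[0, 2, 3]; c→[1]; d→[4]}
  5. unlink(c)  ⇒  F.FFF....  {a→[0, 2, 3]; d→[4]}
  6. unlink(d)  ⇒  F.FF.....  {a→[0, 2, 3]}
  7. unlink(a)  ⇒  .........  {}
  8. create(a)  ⇒  F........  {a→[0]}
  9. create(c)  ⇒  FF.......  {a→[0]; c→[1]}
  10. create(d)  ⇒  FFF......  {a→[0]; c→[1]; d→[2]}
  11. unlink(c)  ⇒  F.F......  {a→[0]; d→[2]}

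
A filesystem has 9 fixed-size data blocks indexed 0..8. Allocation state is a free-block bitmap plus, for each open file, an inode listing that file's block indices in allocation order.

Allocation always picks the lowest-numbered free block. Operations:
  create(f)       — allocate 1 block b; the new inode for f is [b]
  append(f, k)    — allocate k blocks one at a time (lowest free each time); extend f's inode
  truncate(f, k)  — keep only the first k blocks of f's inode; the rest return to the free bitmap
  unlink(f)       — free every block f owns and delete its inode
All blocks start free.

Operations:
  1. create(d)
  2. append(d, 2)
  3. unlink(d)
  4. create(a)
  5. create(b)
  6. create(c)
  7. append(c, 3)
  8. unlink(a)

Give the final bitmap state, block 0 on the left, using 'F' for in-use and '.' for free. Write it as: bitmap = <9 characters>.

after create(d) → d:[0]  free=[F........]
after append(d, 2) → d:[0, 1, 2]  free=[FFF......]
after unlink(d) →   free=[.........]
after create(a) → a:[0]  free=[F........]
after create(b) → a:[0], b:[1]  free=[FF.......]
after create(c) → a:[0], b:[1], c:[2]  free=[FFF......]
after append(c, 3) → a:[0], b:[1], c:[2, 3, 4, 5]  free=[FFFFFF...]
after unlink(a) → b:[1], c:[2, 3, 4, 5]  free=[.FFFFF...]

bitmap = .FFFFF...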